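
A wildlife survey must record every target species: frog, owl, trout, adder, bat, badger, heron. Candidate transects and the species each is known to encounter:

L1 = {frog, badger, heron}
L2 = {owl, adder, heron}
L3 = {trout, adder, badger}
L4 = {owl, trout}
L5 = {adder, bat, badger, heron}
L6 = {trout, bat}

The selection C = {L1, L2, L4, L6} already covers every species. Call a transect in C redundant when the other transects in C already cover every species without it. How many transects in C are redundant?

1

Drop L1: frog, badger uncovered — not redundant.
Drop L2: adder uncovered — not redundant.
Drop L4: the rest still cover every species — redundant.
Drop L6: bat uncovered — not redundant.
1 redundant: L4.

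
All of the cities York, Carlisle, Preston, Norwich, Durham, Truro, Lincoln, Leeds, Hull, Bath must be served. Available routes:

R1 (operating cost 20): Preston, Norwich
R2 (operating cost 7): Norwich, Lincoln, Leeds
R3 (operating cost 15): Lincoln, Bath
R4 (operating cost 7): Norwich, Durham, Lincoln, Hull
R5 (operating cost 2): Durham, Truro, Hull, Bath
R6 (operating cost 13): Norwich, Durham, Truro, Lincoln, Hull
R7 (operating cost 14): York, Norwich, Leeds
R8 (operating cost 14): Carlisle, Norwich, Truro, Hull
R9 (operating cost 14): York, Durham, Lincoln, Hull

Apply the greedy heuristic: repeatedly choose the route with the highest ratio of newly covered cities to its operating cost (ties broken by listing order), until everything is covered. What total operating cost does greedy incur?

Pick 1: R5 adds 4 new (Durham, Truro, Hull, Bath) at operating cost 2 (ratio 4/2).
Pick 2: R2 adds 3 new (Norwich, Lincoln, Leeds) at operating cost 7 (ratio 3/7).
Pick 3: R7 adds 1 new (York) at operating cost 14 (ratio 1/14).
Pick 4: R8 adds 1 new (Carlisle) at operating cost 14 (ratio 1/14).
Pick 5: R1 adds 1 new (Preston) at operating cost 20 (ratio 1/20).
Greedy total operating cost: 2 + 7 + 14 + 14 + 20 = 57.

57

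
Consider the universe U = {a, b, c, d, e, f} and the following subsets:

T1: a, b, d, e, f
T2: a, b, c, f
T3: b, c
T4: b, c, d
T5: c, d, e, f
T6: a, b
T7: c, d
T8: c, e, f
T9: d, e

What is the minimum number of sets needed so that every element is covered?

2

T1, T2 together cover {a, b, c, d, e, f} — every element.
No single set contains all 6 elements, so 2 is optimal.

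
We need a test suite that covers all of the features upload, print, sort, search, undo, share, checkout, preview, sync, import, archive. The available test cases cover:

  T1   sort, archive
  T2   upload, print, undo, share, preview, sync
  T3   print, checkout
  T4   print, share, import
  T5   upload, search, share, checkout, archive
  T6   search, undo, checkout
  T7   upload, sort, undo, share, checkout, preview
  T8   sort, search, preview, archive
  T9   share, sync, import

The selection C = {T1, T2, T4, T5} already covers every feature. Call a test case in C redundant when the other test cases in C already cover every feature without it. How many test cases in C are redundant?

Drop T1: sort uncovered — not redundant.
Drop T2: undo, preview, sync uncovered — not redundant.
Drop T4: import uncovered — not redundant.
Drop T5: search, checkout uncovered — not redundant.
None of the test cases in C is redundant.

0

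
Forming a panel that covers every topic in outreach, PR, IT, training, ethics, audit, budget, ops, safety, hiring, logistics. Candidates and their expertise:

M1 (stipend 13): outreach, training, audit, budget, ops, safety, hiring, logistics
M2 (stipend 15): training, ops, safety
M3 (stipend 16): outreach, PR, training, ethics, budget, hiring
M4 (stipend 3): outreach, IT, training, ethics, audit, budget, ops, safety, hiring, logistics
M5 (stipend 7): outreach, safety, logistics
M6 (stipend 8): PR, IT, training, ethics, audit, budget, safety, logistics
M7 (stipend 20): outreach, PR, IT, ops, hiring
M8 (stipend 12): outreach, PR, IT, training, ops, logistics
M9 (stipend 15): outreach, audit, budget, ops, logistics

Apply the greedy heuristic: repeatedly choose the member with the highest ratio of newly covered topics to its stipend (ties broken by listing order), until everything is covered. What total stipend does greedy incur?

11

Pick 1: M4 adds 10 new (outreach, IT, training, ethics, audit, budget, ops, safety, hiring, logistics) at stipend 3 (ratio 10/3).
Pick 2: M6 adds 1 new (PR) at stipend 8 (ratio 1/8).
Greedy total stipend: 3 + 8 = 11.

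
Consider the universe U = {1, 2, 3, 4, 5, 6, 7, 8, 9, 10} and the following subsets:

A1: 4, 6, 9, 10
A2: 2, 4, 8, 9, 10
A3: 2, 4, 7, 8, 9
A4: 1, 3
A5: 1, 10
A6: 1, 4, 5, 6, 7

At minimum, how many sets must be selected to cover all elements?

3

A2, A4, A6 together cover {1, 2, 3, 4, 5, 6, 7, 8, 9, 10} — every element.
No 2 of the 6 sets cover everything (all 15 pairs fall short), so 3 is minimum.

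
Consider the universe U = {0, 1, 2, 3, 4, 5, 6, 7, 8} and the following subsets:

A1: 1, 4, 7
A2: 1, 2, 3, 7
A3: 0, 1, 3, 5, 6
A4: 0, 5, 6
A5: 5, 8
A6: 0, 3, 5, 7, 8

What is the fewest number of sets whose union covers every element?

4

A1, A2, A3, A5 together cover {0, 1, 2, 3, 4, 5, 6, 7, 8} — every element.
No 3 of the 6 sets cover everything (all 20 triples fall short), so 4 is minimum.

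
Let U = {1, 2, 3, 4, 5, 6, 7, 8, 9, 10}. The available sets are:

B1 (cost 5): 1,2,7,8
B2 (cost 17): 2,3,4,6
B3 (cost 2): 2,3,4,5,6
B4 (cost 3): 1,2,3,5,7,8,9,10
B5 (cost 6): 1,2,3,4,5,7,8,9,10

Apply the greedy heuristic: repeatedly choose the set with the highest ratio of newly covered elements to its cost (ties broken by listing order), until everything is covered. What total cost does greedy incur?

Pick 1: B4 adds 8 new (1, 2, 3, 5, 7, 8, 9, 10) at cost 3 (ratio 8/3).
Pick 2: B3 adds 2 new (4, 6) at cost 2 (ratio 2/2).
Greedy total cost: 3 + 2 = 5.

5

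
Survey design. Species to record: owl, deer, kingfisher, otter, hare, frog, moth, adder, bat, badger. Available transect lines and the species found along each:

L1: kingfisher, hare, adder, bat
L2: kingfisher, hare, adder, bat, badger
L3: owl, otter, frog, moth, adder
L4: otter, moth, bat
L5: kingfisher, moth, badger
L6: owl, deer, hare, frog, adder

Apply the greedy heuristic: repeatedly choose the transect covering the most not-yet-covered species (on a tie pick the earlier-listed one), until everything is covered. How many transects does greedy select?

3

Pick 1: L2 covers 5 new species (kingfisher, hare, adder, bat, badger).
Pick 2: L3 covers 4 new species (owl, otter, frog, moth).
Pick 3: L6 covers 1 new species (deer).
Greedy uses 3 transects.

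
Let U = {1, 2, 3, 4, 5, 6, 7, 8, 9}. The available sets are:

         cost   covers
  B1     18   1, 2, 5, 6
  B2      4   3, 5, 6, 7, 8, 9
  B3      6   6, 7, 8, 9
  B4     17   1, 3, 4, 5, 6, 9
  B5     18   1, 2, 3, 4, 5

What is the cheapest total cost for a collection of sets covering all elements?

22

B2, B5 cover every element at cost 4 + 18 = 22.
Any cover uses at least 2 sets; among all covering selections none totals below 22.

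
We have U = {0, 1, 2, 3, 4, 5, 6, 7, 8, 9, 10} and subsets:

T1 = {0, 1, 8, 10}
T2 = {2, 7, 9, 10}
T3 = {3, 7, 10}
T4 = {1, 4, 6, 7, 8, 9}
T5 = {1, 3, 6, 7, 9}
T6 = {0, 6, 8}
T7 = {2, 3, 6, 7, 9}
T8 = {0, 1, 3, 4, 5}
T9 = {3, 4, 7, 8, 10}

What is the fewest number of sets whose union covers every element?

T1, T7, T8 together cover {0, 1, 2, 3, 4, 5, 6, 7, 8, 9, 10} — every element.
No 2 of the 9 sets cover everything (all 36 pairs fall short), so 3 is minimum.

3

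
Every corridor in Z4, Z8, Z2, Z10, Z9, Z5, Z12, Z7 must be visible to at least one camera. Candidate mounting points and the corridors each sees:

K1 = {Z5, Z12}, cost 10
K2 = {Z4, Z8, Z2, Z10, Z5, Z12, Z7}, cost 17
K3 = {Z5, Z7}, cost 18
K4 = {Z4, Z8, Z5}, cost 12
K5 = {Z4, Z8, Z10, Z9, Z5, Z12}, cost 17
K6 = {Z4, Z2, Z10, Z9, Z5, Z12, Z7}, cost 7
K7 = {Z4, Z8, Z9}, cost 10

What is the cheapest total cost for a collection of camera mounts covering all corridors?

K6, K7 cover every corridor at cost 7 + 10 = 17.
Any cover uses at least 2 camera mounts; among all covering selections none totals below 17.

17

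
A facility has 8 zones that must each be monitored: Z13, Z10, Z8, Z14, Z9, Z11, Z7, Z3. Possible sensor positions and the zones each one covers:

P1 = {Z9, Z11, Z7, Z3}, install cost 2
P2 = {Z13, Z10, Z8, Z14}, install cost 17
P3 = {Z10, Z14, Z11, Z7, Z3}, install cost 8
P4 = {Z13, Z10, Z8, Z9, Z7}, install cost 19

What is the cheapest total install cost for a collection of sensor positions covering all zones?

19

P1, P2 cover every zone at install cost 2 + 17 = 19.
Any cover uses at least 2 sensor positions; among all covering selections none totals below 19.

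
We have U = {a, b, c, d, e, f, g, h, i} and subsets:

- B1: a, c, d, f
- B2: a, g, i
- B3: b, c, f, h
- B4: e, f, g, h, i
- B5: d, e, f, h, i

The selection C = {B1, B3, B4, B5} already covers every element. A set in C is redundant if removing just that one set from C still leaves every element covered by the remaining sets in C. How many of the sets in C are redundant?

1

Drop B1: a uncovered — not redundant.
Drop B3: b uncovered — not redundant.
Drop B4: g uncovered — not redundant.
Drop B5: the rest still cover every element — redundant.
1 redundant: B5.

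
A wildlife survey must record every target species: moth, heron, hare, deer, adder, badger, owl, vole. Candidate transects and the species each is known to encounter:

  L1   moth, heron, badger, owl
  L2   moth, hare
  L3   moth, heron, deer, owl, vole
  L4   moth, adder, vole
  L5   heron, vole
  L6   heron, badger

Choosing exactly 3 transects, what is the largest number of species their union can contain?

Choosing L1, L2, L3 covers {moth, heron, hare, deer, badger, owl, vole} — 7 species.
No choice of 3 transects does better; here adder is left uncovered.

7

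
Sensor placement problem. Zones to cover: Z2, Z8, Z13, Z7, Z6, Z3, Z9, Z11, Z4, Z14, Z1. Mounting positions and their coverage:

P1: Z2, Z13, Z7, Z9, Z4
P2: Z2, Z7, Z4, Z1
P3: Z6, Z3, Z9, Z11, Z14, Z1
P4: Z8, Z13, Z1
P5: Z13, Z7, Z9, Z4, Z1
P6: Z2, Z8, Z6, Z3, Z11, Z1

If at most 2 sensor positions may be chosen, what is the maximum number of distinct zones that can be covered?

10

Choosing P1, P3 covers {Z2, Z13, Z7, Z6, Z3, Z9, Z11, Z4, Z14, Z1} — 10 zones.
No choice of 2 sensor positions does better; here Z8 is left uncovered.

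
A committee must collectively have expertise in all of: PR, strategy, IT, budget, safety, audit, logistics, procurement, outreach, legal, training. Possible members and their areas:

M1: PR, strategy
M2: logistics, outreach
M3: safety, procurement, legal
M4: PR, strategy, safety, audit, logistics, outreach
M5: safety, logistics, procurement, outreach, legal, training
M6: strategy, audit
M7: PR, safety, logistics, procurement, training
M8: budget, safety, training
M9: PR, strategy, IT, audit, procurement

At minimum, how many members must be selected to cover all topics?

M5, M8, M9 together cover {PR, strategy, IT, budget, safety, audit, logistics, procurement, outreach, legal, training} — every topic.
No 2 of the 9 members cover everything (all 36 pairs fall short), so 3 is minimum.

3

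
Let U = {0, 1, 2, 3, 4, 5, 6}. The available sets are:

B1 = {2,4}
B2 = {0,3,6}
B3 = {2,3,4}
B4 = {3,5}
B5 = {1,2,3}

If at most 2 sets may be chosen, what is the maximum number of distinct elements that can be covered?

Choosing B1, B2 covers {0, 2, 3, 4, 6} — 5 elements.
No choice of 2 sets does better; here 1, 5 are left uncovered.

5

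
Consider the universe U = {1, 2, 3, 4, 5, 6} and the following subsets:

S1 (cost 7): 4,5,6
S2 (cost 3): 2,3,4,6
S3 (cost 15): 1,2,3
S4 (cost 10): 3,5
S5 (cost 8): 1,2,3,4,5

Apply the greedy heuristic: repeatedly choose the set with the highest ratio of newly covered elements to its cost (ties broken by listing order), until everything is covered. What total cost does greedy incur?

11

Pick 1: S2 adds 4 new (2, 3, 4, 6) at cost 3 (ratio 4/3).
Pick 2: S5 adds 2 new (1, 5) at cost 8 (ratio 2/8).
Greedy total cost: 3 + 8 = 11.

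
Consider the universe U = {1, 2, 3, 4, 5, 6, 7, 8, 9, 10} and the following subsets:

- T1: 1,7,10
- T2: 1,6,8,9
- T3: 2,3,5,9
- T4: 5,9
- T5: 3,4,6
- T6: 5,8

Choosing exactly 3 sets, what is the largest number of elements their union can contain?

9

Choosing T1, T2, T3 covers {1, 2, 3, 5, 6, 7, 8, 9, 10} — 9 elements.
No choice of 3 sets does better; here 4 is left uncovered.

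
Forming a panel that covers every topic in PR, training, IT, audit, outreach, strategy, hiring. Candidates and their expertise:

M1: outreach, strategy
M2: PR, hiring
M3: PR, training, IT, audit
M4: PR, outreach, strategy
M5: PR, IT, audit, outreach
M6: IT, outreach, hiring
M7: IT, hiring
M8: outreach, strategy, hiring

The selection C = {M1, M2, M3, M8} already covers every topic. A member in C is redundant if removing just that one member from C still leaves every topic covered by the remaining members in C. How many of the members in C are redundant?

Drop M1: the rest still cover every topic — redundant.
Drop M2: the rest still cover every topic — redundant.
Drop M3: training, IT, audit uncovered — not redundant.
Drop M8: the rest still cover every topic — redundant.
3 redundant: M1, M2, M8.

3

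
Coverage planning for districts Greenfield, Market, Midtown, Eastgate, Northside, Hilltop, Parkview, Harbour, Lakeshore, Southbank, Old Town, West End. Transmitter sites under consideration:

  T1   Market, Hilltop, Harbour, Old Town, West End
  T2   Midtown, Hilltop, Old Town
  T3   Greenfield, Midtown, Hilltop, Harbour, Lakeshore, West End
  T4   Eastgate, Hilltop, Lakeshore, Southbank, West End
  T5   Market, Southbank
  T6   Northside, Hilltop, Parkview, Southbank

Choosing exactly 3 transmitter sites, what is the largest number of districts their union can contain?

Choosing T1, T3, T6 covers {Greenfield, Market, Midtown, Northside, Hilltop, Parkview, Harbour, Lakeshore, Southbank, Old Town, West End} — 11 districts.
No choice of 3 transmitter sites does better; here Eastgate is left uncovered.

11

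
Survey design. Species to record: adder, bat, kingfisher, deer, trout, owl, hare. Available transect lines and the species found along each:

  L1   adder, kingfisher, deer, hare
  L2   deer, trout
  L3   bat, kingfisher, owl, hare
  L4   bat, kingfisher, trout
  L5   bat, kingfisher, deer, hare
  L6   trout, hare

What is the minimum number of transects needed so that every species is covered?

3

L1, L2, L3 together cover {adder, bat, kingfisher, deer, trout, owl, hare} — every species.
No 2 of the 6 transects cover everything (all 15 pairs fall short), so 3 is minimum.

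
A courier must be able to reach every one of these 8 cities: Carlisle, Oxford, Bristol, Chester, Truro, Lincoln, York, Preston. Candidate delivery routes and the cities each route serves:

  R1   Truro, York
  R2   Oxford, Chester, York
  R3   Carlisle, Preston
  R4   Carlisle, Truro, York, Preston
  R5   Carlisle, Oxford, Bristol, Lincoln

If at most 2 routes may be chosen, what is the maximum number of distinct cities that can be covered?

Choosing R4, R5 covers {Carlisle, Oxford, Bristol, Truro, Lincoln, York, Preston} — 7 cities.
No choice of 2 routes does better; here Chester is left uncovered.

7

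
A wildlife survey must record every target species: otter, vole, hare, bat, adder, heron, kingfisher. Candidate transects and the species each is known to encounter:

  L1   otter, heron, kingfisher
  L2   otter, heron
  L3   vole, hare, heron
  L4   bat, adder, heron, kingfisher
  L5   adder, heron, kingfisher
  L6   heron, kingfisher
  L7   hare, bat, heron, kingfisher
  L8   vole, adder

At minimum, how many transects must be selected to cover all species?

L1, L3, L4 together cover {otter, vole, hare, bat, adder, heron, kingfisher} — every species.
No 2 of the 8 transects cover everything (all 28 pairs fall short), so 3 is minimum.

3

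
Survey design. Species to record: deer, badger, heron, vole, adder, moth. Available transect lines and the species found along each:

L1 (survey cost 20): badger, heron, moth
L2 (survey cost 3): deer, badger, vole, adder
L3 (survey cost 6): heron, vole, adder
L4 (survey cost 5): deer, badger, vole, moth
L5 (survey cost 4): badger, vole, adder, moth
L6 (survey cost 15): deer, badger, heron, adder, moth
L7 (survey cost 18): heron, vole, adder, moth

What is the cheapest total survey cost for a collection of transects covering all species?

L3, L4 cover every species at survey cost 6 + 5 = 11.
Any cover uses at least 2 transects; among all covering selections none totals below 11.
Greedy by coverage-per-survey cost would pick L2, L5, L3 for 13 — worse than the optimum 11.

11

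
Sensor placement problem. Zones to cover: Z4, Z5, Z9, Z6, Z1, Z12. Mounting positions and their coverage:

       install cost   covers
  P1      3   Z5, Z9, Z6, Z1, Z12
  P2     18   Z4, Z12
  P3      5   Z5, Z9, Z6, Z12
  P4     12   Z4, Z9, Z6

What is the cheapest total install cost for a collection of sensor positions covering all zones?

15

P1, P4 cover every zone at install cost 3 + 12 = 15.
Any cover uses at least 2 sensor positions; among all covering selections none totals below 15.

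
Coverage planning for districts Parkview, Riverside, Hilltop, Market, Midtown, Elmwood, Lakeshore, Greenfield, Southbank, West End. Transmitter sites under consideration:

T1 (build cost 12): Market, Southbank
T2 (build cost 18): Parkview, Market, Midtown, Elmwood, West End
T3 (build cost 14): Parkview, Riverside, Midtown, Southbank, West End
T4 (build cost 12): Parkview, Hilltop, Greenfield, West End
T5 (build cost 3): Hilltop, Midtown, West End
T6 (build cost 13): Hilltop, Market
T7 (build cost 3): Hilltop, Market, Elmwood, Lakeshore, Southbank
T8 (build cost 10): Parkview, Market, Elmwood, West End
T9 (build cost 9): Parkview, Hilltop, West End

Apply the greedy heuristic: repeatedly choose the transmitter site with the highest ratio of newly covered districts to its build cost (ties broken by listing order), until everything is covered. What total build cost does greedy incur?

Pick 1: T7 adds 5 new (Hilltop, Market, Elmwood, Lakeshore, Southbank) at build cost 3 (ratio 5/3).
Pick 2: T5 adds 2 new (Midtown, West End) at build cost 3 (ratio 2/3).
Pick 3: T4 adds 2 new (Parkview, Greenfield) at build cost 12 (ratio 2/12).
Pick 4: T3 adds 1 new (Riverside) at build cost 14 (ratio 1/14).
Greedy total build cost: 3 + 3 + 12 + 14 = 32. (The true optimum is 29, so greedy overshoots here.)

32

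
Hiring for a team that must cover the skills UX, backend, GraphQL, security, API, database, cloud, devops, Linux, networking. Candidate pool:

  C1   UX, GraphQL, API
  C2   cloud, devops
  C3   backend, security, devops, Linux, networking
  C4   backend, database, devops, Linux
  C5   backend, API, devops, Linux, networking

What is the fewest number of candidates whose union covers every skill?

C1, C2, C3, C4 together cover {UX, backend, GraphQL, security, API, database, cloud, devops, Linux, networking} — every skill.
No 3 of the 5 candidates cover everything (all 10 triples fall short), so 4 is minimum.

4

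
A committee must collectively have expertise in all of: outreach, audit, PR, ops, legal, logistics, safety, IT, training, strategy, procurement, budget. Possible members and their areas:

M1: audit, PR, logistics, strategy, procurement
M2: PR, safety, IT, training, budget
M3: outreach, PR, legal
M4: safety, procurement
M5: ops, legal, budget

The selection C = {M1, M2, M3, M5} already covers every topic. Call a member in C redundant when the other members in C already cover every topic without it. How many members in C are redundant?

Drop M1: audit, logistics, strategy, procurement uncovered — not redundant.
Drop M2: safety, IT, training uncovered — not redundant.
Drop M3: outreach uncovered — not redundant.
Drop M5: ops uncovered — not redundant.
None of the members in C is redundant.

0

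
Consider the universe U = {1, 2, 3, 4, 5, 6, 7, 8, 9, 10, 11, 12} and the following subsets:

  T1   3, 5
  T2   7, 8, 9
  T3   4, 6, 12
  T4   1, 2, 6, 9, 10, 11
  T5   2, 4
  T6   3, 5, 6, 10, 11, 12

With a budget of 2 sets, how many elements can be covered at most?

9

Choosing T2, T6 covers {3, 5, 6, 7, 8, 9, 10, 11, 12} — 9 elements.
No choice of 2 sets does better; here 1, 2, 4 are left uncovered.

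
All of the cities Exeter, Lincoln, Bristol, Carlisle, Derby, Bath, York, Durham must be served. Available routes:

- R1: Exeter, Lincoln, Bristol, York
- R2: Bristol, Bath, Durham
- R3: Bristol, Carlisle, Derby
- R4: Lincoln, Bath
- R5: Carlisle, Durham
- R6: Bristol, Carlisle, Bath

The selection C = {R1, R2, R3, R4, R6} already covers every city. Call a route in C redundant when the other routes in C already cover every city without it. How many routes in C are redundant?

Drop R1: Exeter, York uncovered — not redundant.
Drop R2: Durham uncovered — not redundant.
Drop R3: Derby uncovered — not redundant.
Drop R4: the rest still cover every city — redundant.
Drop R6: the rest still cover every city — redundant.
2 redundant: R4, R6.

2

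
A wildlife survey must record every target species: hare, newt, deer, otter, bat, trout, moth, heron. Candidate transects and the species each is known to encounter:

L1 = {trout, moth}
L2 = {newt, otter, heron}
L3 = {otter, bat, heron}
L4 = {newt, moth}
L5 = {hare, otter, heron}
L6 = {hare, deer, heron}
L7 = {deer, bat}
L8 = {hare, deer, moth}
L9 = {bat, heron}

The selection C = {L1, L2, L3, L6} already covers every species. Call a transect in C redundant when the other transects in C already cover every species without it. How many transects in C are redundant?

Drop L1: trout, moth uncovered — not redundant.
Drop L2: newt uncovered — not redundant.
Drop L3: bat uncovered — not redundant.
Drop L6: hare, deer uncovered — not redundant.
None of the transects in C is redundant.

0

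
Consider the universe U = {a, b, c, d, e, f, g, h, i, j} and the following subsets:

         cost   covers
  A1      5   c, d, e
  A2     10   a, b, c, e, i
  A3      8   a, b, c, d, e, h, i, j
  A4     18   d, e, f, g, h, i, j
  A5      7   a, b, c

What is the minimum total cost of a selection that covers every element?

25

A4, A5 cover every element at cost 18 + 7 = 25.
Any cover uses at least 2 sets; among all covering selections none totals below 25.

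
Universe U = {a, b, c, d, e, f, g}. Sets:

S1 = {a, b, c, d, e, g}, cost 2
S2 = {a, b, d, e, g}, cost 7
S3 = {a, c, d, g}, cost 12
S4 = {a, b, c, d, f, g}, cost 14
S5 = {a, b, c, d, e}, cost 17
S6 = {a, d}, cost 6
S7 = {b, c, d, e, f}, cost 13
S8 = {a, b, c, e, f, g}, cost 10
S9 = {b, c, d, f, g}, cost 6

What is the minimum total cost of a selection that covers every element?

S1, S9 cover every element at cost 2 + 6 = 8.
Any cover uses at least 2 sets; among all covering selections none totals below 8.

8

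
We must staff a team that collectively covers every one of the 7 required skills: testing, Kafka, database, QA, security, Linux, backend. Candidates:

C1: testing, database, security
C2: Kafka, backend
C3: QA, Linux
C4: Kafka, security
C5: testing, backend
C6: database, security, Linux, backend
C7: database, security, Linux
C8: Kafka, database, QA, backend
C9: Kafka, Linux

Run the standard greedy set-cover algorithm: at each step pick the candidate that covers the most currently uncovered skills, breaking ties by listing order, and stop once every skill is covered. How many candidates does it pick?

3

Pick 1: C6 covers 4 new skills (database, security, Linux, backend).
Pick 2: C8 covers 2 new skills (Kafka, QA).
Pick 3: C1 covers 1 new skills (testing).
Greedy uses 3 candidates.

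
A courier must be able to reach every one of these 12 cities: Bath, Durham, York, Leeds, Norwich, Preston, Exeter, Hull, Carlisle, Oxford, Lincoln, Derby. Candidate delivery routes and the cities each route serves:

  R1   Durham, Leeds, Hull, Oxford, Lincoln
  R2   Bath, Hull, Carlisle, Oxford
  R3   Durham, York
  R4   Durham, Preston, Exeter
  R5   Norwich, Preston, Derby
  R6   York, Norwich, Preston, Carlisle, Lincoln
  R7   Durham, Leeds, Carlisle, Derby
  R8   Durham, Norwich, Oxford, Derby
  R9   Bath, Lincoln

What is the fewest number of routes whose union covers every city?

4

R2, R4, R6, R7 together cover {Bath, Durham, York, Leeds, Norwich, Preston, Exeter, Hull, Carlisle, Oxford, Lincoln, Derby} — every city.
No 3 of the 9 routes cover everything (all 84 triples fall short), so 4 is minimum.
Greedy (largest uncovered first) would take R1, R6, R2, R4, R5 — 5 routes — but 4 suffice.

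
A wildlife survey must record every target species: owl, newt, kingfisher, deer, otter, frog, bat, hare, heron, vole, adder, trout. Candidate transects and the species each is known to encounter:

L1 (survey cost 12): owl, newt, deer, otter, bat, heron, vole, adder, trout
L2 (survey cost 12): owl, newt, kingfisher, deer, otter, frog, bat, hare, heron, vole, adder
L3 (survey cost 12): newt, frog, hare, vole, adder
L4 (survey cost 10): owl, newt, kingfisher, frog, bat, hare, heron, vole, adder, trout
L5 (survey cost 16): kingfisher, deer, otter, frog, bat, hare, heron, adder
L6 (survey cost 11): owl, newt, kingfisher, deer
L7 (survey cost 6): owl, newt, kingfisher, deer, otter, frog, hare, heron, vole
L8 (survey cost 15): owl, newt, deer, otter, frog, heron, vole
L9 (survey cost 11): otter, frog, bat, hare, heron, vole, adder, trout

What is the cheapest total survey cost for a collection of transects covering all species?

L4, L7 cover every species at survey cost 10 + 6 = 16.
Any cover uses at least 2 transects; among all covering selections none totals below 16.

16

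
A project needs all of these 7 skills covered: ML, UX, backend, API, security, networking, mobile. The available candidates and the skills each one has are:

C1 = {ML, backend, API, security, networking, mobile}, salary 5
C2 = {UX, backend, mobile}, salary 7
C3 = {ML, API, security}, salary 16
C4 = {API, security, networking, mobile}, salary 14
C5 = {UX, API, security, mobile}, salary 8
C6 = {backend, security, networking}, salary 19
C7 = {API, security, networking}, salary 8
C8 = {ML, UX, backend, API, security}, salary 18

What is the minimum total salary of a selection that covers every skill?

12

C1, C2 cover every skill at salary 5 + 7 = 12.
Any cover uses at least 2 candidates; among all covering selections none totals below 12.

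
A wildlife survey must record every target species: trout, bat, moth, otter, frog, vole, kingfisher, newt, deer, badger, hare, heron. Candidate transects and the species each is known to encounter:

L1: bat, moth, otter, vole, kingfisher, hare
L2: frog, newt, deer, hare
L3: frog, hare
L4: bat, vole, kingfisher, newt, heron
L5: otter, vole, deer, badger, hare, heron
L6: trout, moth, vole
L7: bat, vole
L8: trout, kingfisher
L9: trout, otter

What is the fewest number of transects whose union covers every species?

4

L1, L2, L5, L6 together cover {trout, bat, moth, otter, frog, vole, kingfisher, newt, deer, badger, hare, heron} — every species.
No 3 of the 9 transects cover everything (all 84 triples fall short), so 4 is minimum.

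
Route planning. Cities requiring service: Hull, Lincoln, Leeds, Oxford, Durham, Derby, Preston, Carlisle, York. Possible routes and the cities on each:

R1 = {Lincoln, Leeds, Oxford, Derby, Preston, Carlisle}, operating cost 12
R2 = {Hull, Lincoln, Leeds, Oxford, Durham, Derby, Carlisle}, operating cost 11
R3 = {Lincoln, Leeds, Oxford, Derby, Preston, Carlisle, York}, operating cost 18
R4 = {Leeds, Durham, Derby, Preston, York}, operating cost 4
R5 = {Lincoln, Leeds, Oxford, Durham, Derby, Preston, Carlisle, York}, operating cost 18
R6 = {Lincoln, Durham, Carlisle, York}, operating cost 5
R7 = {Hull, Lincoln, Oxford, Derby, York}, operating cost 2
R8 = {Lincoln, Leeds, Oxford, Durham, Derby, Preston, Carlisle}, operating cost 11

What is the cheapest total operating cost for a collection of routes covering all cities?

R4, R6, R7 cover every city at operating cost 4 + 5 + 2 = 11.
Any cover uses at least 2 routes; among all covering selections none totals below 11.

11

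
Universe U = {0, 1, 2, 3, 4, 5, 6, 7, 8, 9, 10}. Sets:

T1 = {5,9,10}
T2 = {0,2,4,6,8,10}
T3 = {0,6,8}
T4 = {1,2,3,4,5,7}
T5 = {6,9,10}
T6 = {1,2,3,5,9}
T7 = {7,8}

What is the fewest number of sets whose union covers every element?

T1, T2, T4 together cover {0, 1, 2, 3, 4, 5, 6, 7, 8, 9, 10} — every element.
No 2 of the 7 sets cover everything (all 21 pairs fall short), so 3 is minimum.

3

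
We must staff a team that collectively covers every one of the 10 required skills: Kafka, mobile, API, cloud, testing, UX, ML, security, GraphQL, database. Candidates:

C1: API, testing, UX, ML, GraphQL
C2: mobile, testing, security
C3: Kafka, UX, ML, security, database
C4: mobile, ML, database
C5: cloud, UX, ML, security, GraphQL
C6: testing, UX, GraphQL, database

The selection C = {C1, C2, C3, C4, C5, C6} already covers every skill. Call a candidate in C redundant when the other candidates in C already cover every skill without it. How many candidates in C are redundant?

3

Drop C1: API uncovered — not redundant.
Drop C2: the rest still cover every skill — redundant.
Drop C3: Kafka uncovered — not redundant.
Drop C4: the rest still cover every skill — redundant.
Drop C5: cloud uncovered — not redundant.
Drop C6: the rest still cover every skill — redundant.
3 redundant: C2, C4, C6.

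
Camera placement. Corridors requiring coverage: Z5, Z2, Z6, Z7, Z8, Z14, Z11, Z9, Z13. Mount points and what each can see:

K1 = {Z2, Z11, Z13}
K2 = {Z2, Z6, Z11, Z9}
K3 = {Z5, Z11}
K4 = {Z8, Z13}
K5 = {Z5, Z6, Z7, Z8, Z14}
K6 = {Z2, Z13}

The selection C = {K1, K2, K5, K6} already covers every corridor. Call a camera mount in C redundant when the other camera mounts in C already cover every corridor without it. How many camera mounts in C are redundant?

Drop K1: the rest still cover every corridor — redundant.
Drop K2: Z9 uncovered — not redundant.
Drop K5: Z5, Z7, Z8, Z14 uncovered — not redundant.
Drop K6: the rest still cover every corridor — redundant.
2 redundant: K1, K6.

2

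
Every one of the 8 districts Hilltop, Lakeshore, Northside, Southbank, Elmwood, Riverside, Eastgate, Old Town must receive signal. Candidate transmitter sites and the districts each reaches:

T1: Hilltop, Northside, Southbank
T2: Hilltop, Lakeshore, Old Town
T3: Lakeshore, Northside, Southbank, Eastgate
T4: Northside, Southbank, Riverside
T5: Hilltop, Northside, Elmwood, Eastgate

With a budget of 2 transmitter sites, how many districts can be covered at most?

Choosing T2, T3 covers {Hilltop, Lakeshore, Northside, Southbank, Eastgate, Old Town} — 6 districts.
No choice of 2 transmitter sites does better; here Elmwood, Riverside are left uncovered.

6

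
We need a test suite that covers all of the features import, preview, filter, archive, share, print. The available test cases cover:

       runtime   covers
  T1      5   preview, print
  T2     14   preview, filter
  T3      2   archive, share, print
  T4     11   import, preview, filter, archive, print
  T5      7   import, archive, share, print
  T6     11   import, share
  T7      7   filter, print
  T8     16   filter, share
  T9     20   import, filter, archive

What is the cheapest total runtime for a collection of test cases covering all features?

13

T3, T4 cover every feature at runtime 2 + 11 = 13.
Any cover uses at least 2 test cases; among all covering selections none totals below 13.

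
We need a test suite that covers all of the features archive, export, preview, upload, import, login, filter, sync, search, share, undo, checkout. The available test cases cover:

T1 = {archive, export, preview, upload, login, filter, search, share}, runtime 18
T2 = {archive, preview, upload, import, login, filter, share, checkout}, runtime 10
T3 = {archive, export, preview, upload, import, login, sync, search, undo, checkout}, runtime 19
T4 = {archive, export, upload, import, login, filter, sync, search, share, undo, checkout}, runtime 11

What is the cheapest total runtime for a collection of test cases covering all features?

21

T2, T4 cover every feature at runtime 10 + 11 = 21.
Any cover uses at least 2 test cases; among all covering selections none totals below 21.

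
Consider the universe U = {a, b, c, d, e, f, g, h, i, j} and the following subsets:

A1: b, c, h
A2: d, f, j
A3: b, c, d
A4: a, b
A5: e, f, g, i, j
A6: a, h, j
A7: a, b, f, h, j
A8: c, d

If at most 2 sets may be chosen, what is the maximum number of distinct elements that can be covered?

8

Choosing A1, A5 covers {b, c, e, f, g, h, i, j} — 8 elements.
No choice of 2 sets does better; here a, d are left uncovered.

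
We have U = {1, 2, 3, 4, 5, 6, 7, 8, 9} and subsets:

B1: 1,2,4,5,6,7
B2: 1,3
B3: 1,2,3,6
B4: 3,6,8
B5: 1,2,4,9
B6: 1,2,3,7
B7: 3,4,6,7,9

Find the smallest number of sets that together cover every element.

3

B1, B4, B5 together cover {1, 2, 3, 4, 5, 6, 7, 8, 9} — every element.
No 2 of the 7 sets cover everything (all 21 pairs fall short), so 3 is minimum.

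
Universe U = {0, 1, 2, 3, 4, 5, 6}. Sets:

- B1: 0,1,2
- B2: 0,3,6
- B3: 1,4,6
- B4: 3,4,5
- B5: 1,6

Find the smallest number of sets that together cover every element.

3

B1, B2, B4 together cover {0, 1, 2, 3, 4, 5, 6} — every element.
No 2 of the 5 sets cover everything (all 10 pairs fall short), so 3 is minimum.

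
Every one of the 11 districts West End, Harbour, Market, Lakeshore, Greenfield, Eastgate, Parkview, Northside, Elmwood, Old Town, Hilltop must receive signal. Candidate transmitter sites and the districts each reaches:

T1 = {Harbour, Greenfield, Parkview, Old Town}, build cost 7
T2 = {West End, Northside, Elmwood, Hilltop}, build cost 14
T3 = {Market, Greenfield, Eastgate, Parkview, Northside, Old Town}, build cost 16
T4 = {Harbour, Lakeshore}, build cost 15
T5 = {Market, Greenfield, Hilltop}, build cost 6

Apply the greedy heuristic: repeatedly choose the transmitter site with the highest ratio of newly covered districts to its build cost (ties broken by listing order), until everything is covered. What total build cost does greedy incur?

58

Pick 1: T1 adds 4 new (Harbour, Greenfield, Parkview, Old Town) at build cost 7 (ratio 4/7).
Pick 2: T5 adds 2 new (Market, Hilltop) at build cost 6 (ratio 2/6).
Pick 3: T2 adds 3 new (West End, Northside, Elmwood) at build cost 14 (ratio 3/14).
Pick 4: T4 adds 1 new (Lakeshore) at build cost 15 (ratio 1/15).
Pick 5: T3 adds 1 new (Eastgate) at build cost 16 (ratio 1/16).
Greedy total build cost: 7 + 6 + 14 + 15 + 16 = 58. (The true optimum is 45, so greedy overshoots here.)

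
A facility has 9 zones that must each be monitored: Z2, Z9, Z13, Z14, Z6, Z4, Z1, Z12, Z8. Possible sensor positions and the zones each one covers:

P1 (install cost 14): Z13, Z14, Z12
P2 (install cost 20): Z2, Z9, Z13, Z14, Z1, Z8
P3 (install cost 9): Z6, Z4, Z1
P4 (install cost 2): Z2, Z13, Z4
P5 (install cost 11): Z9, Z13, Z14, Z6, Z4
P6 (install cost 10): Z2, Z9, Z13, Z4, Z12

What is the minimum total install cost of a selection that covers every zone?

39

P2, P3, P6 cover every zone at install cost 20 + 9 + 10 = 39.
Any cover uses at least 3 sensor positions; among all covering selections none totals below 39.
Greedy by coverage-per-install cost would pick P4, P5, P3, P6, P2 for 52 — worse than the optimum 39.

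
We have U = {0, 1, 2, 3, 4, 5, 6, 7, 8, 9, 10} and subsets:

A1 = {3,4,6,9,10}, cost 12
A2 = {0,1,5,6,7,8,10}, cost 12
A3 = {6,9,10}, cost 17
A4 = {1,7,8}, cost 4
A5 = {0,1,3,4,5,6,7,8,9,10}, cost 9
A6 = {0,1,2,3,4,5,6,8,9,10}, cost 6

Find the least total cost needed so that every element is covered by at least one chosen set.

A4, A6 cover every element at cost 4 + 6 = 10.
Any cover uses at least 2 sets; among all covering selections none totals below 10.

10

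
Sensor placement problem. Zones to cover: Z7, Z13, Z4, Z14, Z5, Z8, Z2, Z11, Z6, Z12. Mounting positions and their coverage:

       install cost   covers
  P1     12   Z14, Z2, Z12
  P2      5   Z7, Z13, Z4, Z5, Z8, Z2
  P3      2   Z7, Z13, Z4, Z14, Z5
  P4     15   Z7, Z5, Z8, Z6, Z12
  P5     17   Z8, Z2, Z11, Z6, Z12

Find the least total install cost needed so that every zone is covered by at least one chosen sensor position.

19

P3, P5 cover every zone at install cost 2 + 17 = 19.
Any cover uses at least 2 sensor positions; among all covering selections none totals below 19.
Greedy by coverage-per-install cost would pick P3, P2, P5 for 24 — worse than the optimum 19.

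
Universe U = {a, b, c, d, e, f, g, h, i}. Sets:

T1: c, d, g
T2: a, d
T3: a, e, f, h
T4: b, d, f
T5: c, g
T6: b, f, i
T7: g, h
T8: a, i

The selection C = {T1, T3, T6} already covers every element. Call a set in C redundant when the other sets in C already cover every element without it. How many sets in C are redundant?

0

Drop T1: c, d, g uncovered — not redundant.
Drop T3: a, e, h uncovered — not redundant.
Drop T6: b, i uncovered — not redundant.
None of the sets in C is redundant.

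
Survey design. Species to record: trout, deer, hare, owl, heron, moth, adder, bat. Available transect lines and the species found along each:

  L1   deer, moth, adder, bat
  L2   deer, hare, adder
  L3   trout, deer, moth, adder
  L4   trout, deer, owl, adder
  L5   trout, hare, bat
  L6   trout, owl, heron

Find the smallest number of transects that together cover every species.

L1, L2, L6 together cover {trout, deer, hare, owl, heron, moth, adder, bat} — every species.
No 2 of the 6 transects cover everything (all 15 pairs fall short), so 3 is minimum.

3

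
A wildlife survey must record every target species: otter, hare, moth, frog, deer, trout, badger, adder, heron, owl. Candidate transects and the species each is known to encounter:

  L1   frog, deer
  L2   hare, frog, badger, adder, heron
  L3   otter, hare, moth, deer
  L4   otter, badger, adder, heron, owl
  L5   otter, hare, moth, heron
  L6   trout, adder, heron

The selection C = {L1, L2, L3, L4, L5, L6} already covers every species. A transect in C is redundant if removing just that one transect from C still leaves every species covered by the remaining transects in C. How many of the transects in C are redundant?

4

Drop L1: the rest still cover every species — redundant.
Drop L2: the rest still cover every species — redundant.
Drop L3: the rest still cover every species — redundant.
Drop L4: owl uncovered — not redundant.
Drop L5: the rest still cover every species — redundant.
Drop L6: trout uncovered — not redundant.
4 redundant: L1, L2, L3, L5.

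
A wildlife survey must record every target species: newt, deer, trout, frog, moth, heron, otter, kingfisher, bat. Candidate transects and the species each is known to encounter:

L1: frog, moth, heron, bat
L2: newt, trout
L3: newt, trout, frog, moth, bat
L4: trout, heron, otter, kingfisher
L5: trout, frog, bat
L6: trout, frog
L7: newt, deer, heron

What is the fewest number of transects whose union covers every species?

3

L1, L4, L7 together cover {newt, deer, trout, frog, moth, heron, otter, kingfisher, bat} — every species.
No 2 of the 7 transects cover everything (all 21 pairs fall short), so 3 is minimum.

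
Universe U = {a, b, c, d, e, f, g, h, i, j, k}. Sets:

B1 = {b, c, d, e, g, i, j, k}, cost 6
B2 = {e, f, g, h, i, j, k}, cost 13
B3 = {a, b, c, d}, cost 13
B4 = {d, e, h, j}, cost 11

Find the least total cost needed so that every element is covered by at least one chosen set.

B2, B3 cover every element at cost 13 + 13 = 26.
Any cover uses at least 2 sets; among all covering selections none totals below 26.

26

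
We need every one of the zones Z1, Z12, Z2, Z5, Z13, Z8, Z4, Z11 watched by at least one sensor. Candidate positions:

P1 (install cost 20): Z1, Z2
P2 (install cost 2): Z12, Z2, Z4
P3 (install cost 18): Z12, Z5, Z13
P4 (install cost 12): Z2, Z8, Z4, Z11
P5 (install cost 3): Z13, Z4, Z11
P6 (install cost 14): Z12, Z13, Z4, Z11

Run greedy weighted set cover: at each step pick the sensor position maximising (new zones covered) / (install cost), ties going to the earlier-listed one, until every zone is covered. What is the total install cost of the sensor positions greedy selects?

55

Pick 1: P2 adds 3 new (Z12, Z2, Z4) at install cost 2 (ratio 3/2).
Pick 2: P5 adds 2 new (Z13, Z11) at install cost 3 (ratio 2/3).
Pick 3: P4 adds 1 new (Z8) at install cost 12 (ratio 1/12).
Pick 4: P3 adds 1 new (Z5) at install cost 18 (ratio 1/18).
Pick 5: P1 adds 1 new (Z1) at install cost 20 (ratio 1/20).
Greedy total install cost: 2 + 3 + 12 + 18 + 20 = 55. (The true optimum is 50, so greedy overshoots here.)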